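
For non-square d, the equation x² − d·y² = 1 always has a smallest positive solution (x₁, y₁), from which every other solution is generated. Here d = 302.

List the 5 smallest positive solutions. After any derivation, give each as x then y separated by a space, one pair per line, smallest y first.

√302 → a₀=17, period (2,1,1,1,4,…,1,2,34); ℓ=16 even so k=15
i=0: a=17 ⇒ p=17, q=1
i=1: a=2 ⇒ p=35, q=2
…
i=3: a=1 ⇒ p=87, q=5
i=4: a=1 ⇒ p=139, q=8
i=5: a=4 ⇒ p=643, q=37
i=6: a=2 ⇒ p=1425, q=82
i=7: a=1 ⇒ p=2068, q=119
i=8: a=16 ⇒ p=34513, q=1986
i=9: a=1 ⇒ p=36581, q=2105
…
i=12: a=1 ⇒ p=574956, q=33085
…
i=14: a=1 ⇒ p=1617193, q=93059
i=15: a=2 ⇒ p=4276623, q=246092
→ (4276623, 246092).  Check: 4276623²=18289504284129, 302·246092²=18289504284128, difference 1.
(4276623+246092√302)^2 = 36579008568257 + 2104885414632√302
(4276623+246092√302)^3 = 312869258720405635599 + 18003602753159249380√302
(4276623+246092√302)^4 = 2676047735673238042056036097 + 153989243234046232237072848√302
(4276623+246092√302)^5 = 22888894590955867721004902116885263 + 1317107878734614996094061229615228√302

4276623 246092
36579008568257 2104885414632
312869258720405635599 18003602753159249380
2676047735673238042056036097 153989243234046232237072848
22888894590955867721004902116885263 1317107878734614996094061229615228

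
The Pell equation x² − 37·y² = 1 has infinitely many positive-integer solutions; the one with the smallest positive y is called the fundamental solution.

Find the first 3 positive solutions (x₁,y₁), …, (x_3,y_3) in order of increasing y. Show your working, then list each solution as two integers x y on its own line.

73 12
10657 1752
1555849 255780

d=37: √d = [6; 12] (ℓ=1, odd), read p_1/q_1
i=0: a=6 ⇒ p=6, q=1
i=1: a=12 ⇒ p=73, q=12
→ (73, 12).  Check: 73²=5329, 37·12²=5328, difference 1.
k=2:  x_2 = 73·73+37·12·12 = 10657,  y_2 = 73·12+12·73 = 1752
k=3:  x_3 = 73·10657+37·12·1752 = 1555849,  y_3 = 73·1752+12·10657 = 255780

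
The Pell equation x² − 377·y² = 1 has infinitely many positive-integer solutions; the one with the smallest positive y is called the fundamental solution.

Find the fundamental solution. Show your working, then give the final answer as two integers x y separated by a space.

233 12

[19; 2,2,2,38] for √377; ℓ=4 ⇒ convergent index 3
i=0: a=19 ⇒ p=19, q=1
i=1: a=2 ⇒ p=39, q=2
i=2: a=2 ⇒ p=97, q=5
i=3: a=2 ⇒ p=233, q=12
fundamental: x₁=233, y₁=12  (since 54289 − 377·144 = 1)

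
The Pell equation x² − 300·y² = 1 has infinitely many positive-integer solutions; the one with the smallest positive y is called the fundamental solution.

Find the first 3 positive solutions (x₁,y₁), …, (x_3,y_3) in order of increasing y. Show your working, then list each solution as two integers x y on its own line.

[17; 3,8,3,34] for √300; ℓ=4 ⇒ convergent index 3
k=0  a_k=17  p_k/q_k = 17/1
…
k=2  a_k=8  p_k/q_k = 433/25
k=3  a_k=3  p_k/q_k = 1351/78
→ (1351, 78).  Check: 1351²=1825201, 300·78²=1825200, difference 1.
(x_2, y_2) = (1351·1351 + 300·78·78, 1351·78 + 78·1351) = (3650401, 210756)
(x_3, y_3) = (1351·3650401 + 300·78·210756, 1351·210756 + 78·3650401) = (9863382151, 569462634)

1351 78
3650401 210756
9863382151 569462634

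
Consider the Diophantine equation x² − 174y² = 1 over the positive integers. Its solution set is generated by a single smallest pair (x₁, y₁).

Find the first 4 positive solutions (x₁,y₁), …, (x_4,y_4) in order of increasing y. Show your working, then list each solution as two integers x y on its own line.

d=174: √d = [13; 5,4,5,26] (ℓ=4, even), read p_3/q_3
a_0=13:  p_0=13·1+0=13,  q_0=13·0+1=1
a_1=5:  p_1=5·13+1=66,  q_1=5·1+0=5
a_2=4:  p_2=4·66+13=277,  q_2=4·5+1=21
a_3=5:  p_3=5·277+66=1451,  q_3=5·21+5=110
(x₁, y₁) = (1451, 110);  1451² − 174·110² = 1 ✓
(x_2, y_2) = (1451·1451 + 174·110·110, 1451·110 + 110·1451) = (4210801, 319220)
(x_3, y_3) = (1451·4210801 + 174·110·319220, 1451·319220 + 110·4210801) = (12219743051, 926376330)
(x_4, y_4) = (1451·12219743051 + 174·110·926376330, 1451·926376330 + 110·12219743051) = (35461690123201, 2688343790440)

1451 110
4210801 319220
12219743051 926376330
35461690123201 2688343790440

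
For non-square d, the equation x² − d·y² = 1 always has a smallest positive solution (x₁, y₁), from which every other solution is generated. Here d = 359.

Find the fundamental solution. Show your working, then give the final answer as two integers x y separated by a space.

360 19

√359 = [18; 1,17,1,36, …], period ℓ=4 (even) → k=3
step 0: (18, 1)  from 18·(1,0) + (0,1)
step 1: (19, 1)  from 1·(18,1) + (1,0)
step 2: (341, 18)  from 17·(19,1) + (18,1)
step 3: (360, 19)  from 1·(341,18) + (19,1)
→ (360, 19).  Check: 360²=129600, 359·19²=129599, difference 1.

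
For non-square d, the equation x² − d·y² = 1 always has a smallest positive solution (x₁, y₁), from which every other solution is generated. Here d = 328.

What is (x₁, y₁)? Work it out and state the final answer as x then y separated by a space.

d=328: √d = [18; 9,36] (ℓ=2, even), read p_1/q_1
k=0  a_k=18  p_k/q_k = 18/1
k=1  a_k=9  p_k/q_k = 163/9
→ (163, 9).  Check: 163²=26569, 328·9²=26568, difference 1.

163 9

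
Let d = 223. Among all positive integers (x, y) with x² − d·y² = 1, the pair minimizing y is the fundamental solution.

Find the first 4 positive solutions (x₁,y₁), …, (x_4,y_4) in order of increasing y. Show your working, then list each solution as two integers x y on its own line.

√223 = [14; 1,13,1,28, …], period ℓ=4 (even) → k=3
step 0: (14, 1)  from 14·(1,0) + (0,1)
step 1: (15, 1)  from 1·(14,1) + (1,0)
step 2: (209, 14)  from 13·(15,1) + (14,1)
step 3: (224, 15)  from 1·(209,14) + (15,1)
fundamental: x₁=224, y₁=15  (since 50176 − 223·225 = 1)
n=2: (224,15)∘(224,15) = (224·224+223·15·15, 224·15+15·224) = (100351,6720)
n=3: (100351,6720)∘(224,15) = (224·100351+223·15·6720, 224·6720+15·100351) = (44957024,3010545)
n=4: (44957024,3010545)∘(224,15) = (224·44957024+223·15·3010545, 224·3010545+15·44957024) = (20140646401,1348717440)

224 15
100351 6720
44957024 3010545
20140646401 1348717440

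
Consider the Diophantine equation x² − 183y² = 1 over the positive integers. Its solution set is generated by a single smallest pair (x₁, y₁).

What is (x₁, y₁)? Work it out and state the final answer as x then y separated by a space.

[13; 1,1,8,1,1,26] for √183; ℓ=6 ⇒ convergent index 5
step 0: (13, 1)  from 13·(1,0) + (0,1)
step 1: (14, 1)  from 1·(13,1) + (1,0)
…
step 3: (230, 17)  from 8·(27,2) + (14,1)
step 4: (257, 19)  from 1·(230,17) + (27,2)
step 5: (487, 36)  from 1·(257,19) + (230,17)
fundamental: x₁=487, y₁=36  (since 237169 − 183·1296 = 1)

487 36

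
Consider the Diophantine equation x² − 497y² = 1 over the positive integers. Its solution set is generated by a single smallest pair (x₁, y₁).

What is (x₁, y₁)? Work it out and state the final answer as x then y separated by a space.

d=497: √d = [22; 3,2,2,5,6,5,2,2,3,44] (ℓ=10, even), read p_9/q_9
i=0: a=22 ⇒ p=22, q=1
i=1: a=3 ⇒ p=67, q=3
i=2: a=2 ⇒ p=156, q=7
i=3: a=2 ⇒ p=379, q=17
i=4: a=5 ⇒ p=2051, q=92
i=5: a=6 ⇒ p=12685, q=569
i=6: a=5 ⇒ p=65476, q=2937
…
i=8: a=2 ⇒ p=352750, q=15823
i=9: a=3 ⇒ p=1201887, q=53912
fundamental: x₁=1201887, y₁=53912  (since 1444532360769 − 497·2906503744 = 1)

1201887 53912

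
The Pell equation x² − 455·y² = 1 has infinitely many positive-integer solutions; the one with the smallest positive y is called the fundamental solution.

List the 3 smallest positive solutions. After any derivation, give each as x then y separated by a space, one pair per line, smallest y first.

64 3
8191 384
1048384 49149

d=455: √d = [21; 3,42] (ℓ=2, even), read p_1/q_1
k=0  a_k=21  p_k/q_k = 21/1
k=1  a_k=3  p_k/q_k = 64/3
fundamental: x₁=64, y₁=3  (since 4096 − 455·9 = 1)
n=2: (64,3)∘(64,3) = (64·64+455·3·3, 64·3+3·64) = (8191,384)
n=3: (8191,384)∘(64,3) = (64·8191+455·3·384, 64·384+3·8191) = (1048384,49149)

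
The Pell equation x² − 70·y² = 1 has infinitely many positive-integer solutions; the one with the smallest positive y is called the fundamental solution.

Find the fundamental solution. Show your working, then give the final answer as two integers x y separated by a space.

251 30

√70 = [8; 2,1,2,1,2,16, …], period ℓ=6 (even) → k=5
step 0: (8, 1)  from 8·(1,0) + (0,1)
…
step 3: (67, 8)  from 2·(25,3) + (17,2)
step 4: (92, 11)  from 1·(67,8) + (25,3)
step 5: (251, 30)  from 2·(92,11) + (67,8)
→ (251, 30).  Check: 251²=63001, 70·30²=63000, difference 1.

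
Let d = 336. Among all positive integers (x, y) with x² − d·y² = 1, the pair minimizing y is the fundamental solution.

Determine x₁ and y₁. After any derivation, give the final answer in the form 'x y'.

55 3

√336 → a₀=18, period (3,36); ℓ=2 even so k=1
step 0: (18, 1)  from 18·(1,0) + (0,1)
step 1: (55, 3)  from 3·(18,1) + (1,0)
(x₁, y₁) = (55, 3);  55² − 336·3² = 1 ✓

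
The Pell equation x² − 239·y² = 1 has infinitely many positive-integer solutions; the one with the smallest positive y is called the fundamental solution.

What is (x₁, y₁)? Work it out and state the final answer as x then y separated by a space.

d=239: √d = [15; 2,5,1,2,4,15,4,2,1,5,2,30] (ℓ=12, even), read p_11/q_11
k=0  a_k=15  p_k/q_k = 15/1
k=1  a_k=2  p_k/q_k = 31/2
k=2  a_k=5  p_k/q_k = 170/11
…
k=4  a_k=2  p_k/q_k = 572/37
…
k=9  a_k=1  p_k/q_k = 500258/32359
k=10  a_k=5  p_k/q_k = 2847431/184185
k=11  a_k=2  p_k/q_k = 6195120/400729
→ (6195120, 400729).  Check: 6195120²=38379511814400, 239·400729²=38379511814399, difference 1.

6195120 400729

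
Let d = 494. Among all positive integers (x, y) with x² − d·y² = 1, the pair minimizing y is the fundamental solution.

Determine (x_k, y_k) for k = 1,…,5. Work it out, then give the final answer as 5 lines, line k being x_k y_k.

√494 = [22; 4,2,2,1,2,1,2,2,4,44, …], period ℓ=10 (even) → k=9
i=0: a=22 ⇒ p=22, q=1
i=1: a=4 ⇒ p=89, q=4
i=2: a=2 ⇒ p=200, q=9
…
i=4: a=1 ⇒ p=689, q=31
i=5: a=2 ⇒ p=1867, q=84
i=6: a=1 ⇒ p=2556, q=115
…
i=8: a=2 ⇒ p=16514, q=743
i=9: a=4 ⇒ p=73035, q=3286
(x₁, y₁) = (73035, 3286);  73035² − 494·3286² = 1 ✓
k=2:  x_2 = 73035·73035+494·3286·3286 = 10668222449,  y_2 = 73035·3286+3286·73035 = 479986020
k=3:  x_3 = 73035·10668222449+494·3286·479986020 = 1558307253052395,  y_3 = 73035·479986020+3286·10668222449 = 70111557938114
k=4:  x_4 = 73035·1558307253052395+494·3286·70111557938114 = 227621940442695115201,  y_4 = 73035·70111557938114+3286·1558307253052395 = 10241195267540325960
k=5:  x_5 = 73035·227621940442695115201+494·3286·10241195267540325960 = 33248736838906168224357675,  y_5 = 73035·10241195267540325960+3286·227621940442695115201 = 1495931392659503855039086

73035 3286
10668222449 479986020
1558307253052395 70111557938114
227621940442695115201 10241195267540325960
33248736838906168224357675 1495931392659503855039086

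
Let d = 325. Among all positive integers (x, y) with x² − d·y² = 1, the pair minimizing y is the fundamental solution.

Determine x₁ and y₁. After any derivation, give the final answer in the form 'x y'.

649 36

√325 → a₀=18, period (36); ℓ=1 odd so k=1
step 0: (18, 1)  from 18·(1,0) + (0,1)
step 1: (649, 36)  from 36·(18,1) + (1,0)
fundamental: x₁=649, y₁=36  (since 421201 − 325·1296 = 1)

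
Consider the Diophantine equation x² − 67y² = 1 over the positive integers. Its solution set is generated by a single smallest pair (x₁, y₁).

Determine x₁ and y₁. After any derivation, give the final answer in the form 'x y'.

[8; 5,2,1,1,7,1,1,2,5,16] for √67; ℓ=10 ⇒ convergent index 9
step 0: (8, 1)  from 8·(1,0) + (0,1)
…
step 4: (221, 27)  from 1·(131,16) + (90,11)
…
step 7: (3577, 437)  from 1·(1899,232) + (1678,205)
step 8: (9053, 1106)  from 2·(3577,437) + (1899,232)
step 9: (48842, 5967)  from 5·(9053,1106) + (3577,437)
(x₁, y₁) = (48842, 5967);  48842² − 67·5967² = 1 ✓

48842 5967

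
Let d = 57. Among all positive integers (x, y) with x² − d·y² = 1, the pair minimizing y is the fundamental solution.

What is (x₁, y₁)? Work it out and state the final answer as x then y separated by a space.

151 20

√57 → a₀=7, period (1,1,4,1,1,14); ℓ=6 even so k=5
k=0  a_k=7  p_k/q_k = 7/1
…
k=4  a_k=1  p_k/q_k = 83/11
k=5  a_k=1  p_k/q_k = 151/20
(x₁, y₁) = (151, 20);  151² − 57·20² = 1 ✓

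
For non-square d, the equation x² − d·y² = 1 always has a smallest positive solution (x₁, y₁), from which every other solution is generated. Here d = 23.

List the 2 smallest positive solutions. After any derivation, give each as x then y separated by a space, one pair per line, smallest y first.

24 5
1151 240

√23 → a₀=4, period (1,3,1,8); ℓ=4 even so k=3
a_0=4:  p_0=4·1+0=4,  q_0=4·0+1=1
…
a_2=3:  p_2=3·5+4=19,  q_2=3·1+1=4
a_3=1:  p_3=1·19+5=24,  q_3=1·4+1=5
fundamental: x₁=24, y₁=5  (since 576 − 23·25 = 1)
(x_2, y_2) = (24·24 + 23·5·5, 24·5 + 5·24) = (1151, 240)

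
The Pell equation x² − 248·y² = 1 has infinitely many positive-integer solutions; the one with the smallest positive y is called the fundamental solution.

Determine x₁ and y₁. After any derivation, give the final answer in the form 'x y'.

[15; 1,2,1,30] for √248; ℓ=4 ⇒ convergent index 3
k=0  a_k=15  p_k/q_k = 15/1
…
k=2  a_k=2  p_k/q_k = 47/3
k=3  a_k=1  p_k/q_k = 63/4
fundamental: x₁=63, y₁=4  (since 3969 − 248·16 = 1)

63 4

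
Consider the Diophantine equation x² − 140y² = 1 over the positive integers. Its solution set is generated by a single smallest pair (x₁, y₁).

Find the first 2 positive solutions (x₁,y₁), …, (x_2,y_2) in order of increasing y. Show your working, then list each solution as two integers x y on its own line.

d=140: √d = [11; 1,4,1,22] (ℓ=4, even), read p_3/q_3
step 0: (11, 1)  from 11·(1,0) + (0,1)
step 1: (12, 1)  from 1·(11,1) + (1,0)
step 2: (59, 5)  from 4·(12,1) + (11,1)
step 3: (71, 6)  from 1·(59,5) + (12,1)
fundamental: x₁=71, y₁=6  (since 5041 − 140·36 = 1)
k=2:  x_2 = 71·71+140·6·6 = 10081,  y_2 = 71·6+6·71 = 852

71 6
10081 852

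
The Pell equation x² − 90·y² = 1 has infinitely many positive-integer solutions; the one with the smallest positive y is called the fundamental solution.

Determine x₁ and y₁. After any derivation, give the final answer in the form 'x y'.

√90 → a₀=9, period (2,18); ℓ=2 even so k=1
i=0: a=9 ⇒ p=9, q=1
i=1: a=2 ⇒ p=19, q=2
(x₁, y₁) = (19, 2);  19² − 90·2² = 1 ✓

19 2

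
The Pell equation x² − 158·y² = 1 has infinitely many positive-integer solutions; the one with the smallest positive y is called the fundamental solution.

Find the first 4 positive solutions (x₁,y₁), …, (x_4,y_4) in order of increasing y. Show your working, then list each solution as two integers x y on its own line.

d=158: √d = [12; 1,1,3,12,3,1,1,24] (ℓ=8, even), read p_7/q_7
k=0  a_k=12  p_k/q_k = 12/1
…
k=2  a_k=1  p_k/q_k = 25/2
…
k=4  a_k=12  p_k/q_k = 1081/86
k=5  a_k=3  p_k/q_k = 3331/265
k=6  a_k=1  p_k/q_k = 4412/351
k=7  a_k=1  p_k/q_k = 7743/616
→ (7743, 616).  Check: 7743²=59954049, 158·616²=59954048, difference 1.
k=2:  x_2 = 7743·7743+158·616·616 = 119908097,  y_2 = 7743·616+616·7743 = 9539376
k=3:  x_3 = 7743·119908097+158·616·9539376 = 1856896782399,  y_3 = 7743·9539376+616·119908097 = 147726776120
k=4:  x_4 = 7743·1856896782399+158·616·147726776120 = 28755903452322817,  y_4 = 7743·147726776120+616·1856896782399 = 2287696845454944

7743 616
119908097 9539376
1856896782399 147726776120
28755903452322817 2287696845454944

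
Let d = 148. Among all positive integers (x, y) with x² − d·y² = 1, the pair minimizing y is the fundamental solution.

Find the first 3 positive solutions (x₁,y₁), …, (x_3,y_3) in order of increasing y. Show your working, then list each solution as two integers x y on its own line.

73 6
10657 876
1555849 127890

d=148: √d = [12; 6,24] (ℓ=2, even), read p_1/q_1
i=0: a=12 ⇒ p=12, q=1
i=1: a=6 ⇒ p=73, q=6
fundamental: x₁=73, y₁=6  (since 5329 − 148·36 = 1)
(x_2, y_2) = (73·73 + 148·6·6, 73·6 + 6·73) = (10657, 876)
(x_3, y_3) = (73·10657 + 148·6·876, 73·876 + 6·10657) = (1555849, 127890)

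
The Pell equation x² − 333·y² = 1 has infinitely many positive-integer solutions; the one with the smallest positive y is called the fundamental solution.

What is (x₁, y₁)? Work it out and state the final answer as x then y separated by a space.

√333 → a₀=18, period (4,36); ℓ=2 even so k=1
step 0: (18, 1)  from 18·(1,0) + (0,1)
step 1: (73, 4)  from 4·(18,1) + (1,0)
→ (73, 4).  Check: 73²=5329, 333·4²=5328, difference 1.

73 4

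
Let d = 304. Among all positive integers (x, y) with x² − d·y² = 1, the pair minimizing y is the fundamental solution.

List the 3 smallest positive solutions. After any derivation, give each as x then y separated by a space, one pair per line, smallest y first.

d=304: √d = [17; 2,3,2,1,1,1,1,1,2,3,2,34] (ℓ=12, even), read p_11/q_11
step 0: (17, 1)  from 17·(1,0) + (0,1)
step 1: (35, 2)  from 2·(17,1) + (1,0)
…
step 8: (2842, 163)  from 1·(1761,101) + (1081,62)
step 9: (7445, 427)  from 2·(2842,163) + (1761,101)
step 10: (25177, 1444)  from 3·(7445,427) + (2842,163)
step 11: (57799, 3315)  from 2·(25177,1444) + (7445,427)
→ (57799, 3315).  Check: 57799²=3340724401, 304·3315²=3340724400, difference 1.
(57799+3315√304)^2 = 6681448801 + 383207370√304
(57799+3315√304)^3 = 772362118440199 + 44298005553945√304

57799 3315
6681448801 383207370
772362118440199 44298005553945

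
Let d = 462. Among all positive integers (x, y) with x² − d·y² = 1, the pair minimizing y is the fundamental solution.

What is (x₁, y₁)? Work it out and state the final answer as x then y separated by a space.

43 2

[21; 2,42] for √462; ℓ=2 ⇒ convergent index 1
i=0: a=21 ⇒ p=21, q=1
i=1: a=2 ⇒ p=43, q=2
→ (43, 2).  Check: 43²=1849, 462·2²=1848, difference 1.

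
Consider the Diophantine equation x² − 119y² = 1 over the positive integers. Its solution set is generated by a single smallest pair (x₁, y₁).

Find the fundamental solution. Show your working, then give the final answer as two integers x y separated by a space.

120 11

d=119: √d = [10; 1,9,1,20] (ℓ=4, even), read p_3/q_3
k=0  a_k=10  p_k/q_k = 10/1
k=1  a_k=1  p_k/q_k = 11/1
k=2  a_k=9  p_k/q_k = 109/10
k=3  a_k=1  p_k/q_k = 120/11
→ (120, 11).  Check: 120²=14400, 119·11²=14399, difference 1.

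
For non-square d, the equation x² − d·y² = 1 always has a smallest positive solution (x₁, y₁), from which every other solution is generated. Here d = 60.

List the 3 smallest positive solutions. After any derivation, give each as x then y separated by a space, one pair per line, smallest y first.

31 4
1921 248
119071 15372

√60 = [7; 1,2,1,14, …], period ℓ=4 (even) → k=3
a_0=7:  p_0=7·1+0=7,  q_0=7·0+1=1
…
a_2=2:  p_2=2·8+7=23,  q_2=2·1+1=3
a_3=1:  p_3=1·23+8=31,  q_3=1·3+1=4
(x₁, y₁) = (31, 4);  31² − 60·4² = 1 ✓
(x_2, y_2) = (31·31 + 60·4·4, 31·4 + 4·31) = (1921, 248)
(x_3, y_3) = (31·1921 + 60·4·248, 31·248 + 4·1921) = (119071, 15372)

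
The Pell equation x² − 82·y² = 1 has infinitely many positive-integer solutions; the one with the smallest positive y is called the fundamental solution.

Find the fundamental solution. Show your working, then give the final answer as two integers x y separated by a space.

d=82: √d = [9; 18] (ℓ=1, odd), read p_1/q_1
a_0=9:  p_0=9·1+0=9,  q_0=9·0+1=1
a_1=18:  p_1=18·9+1=163,  q_1=18·1+0=18
fundamental: x₁=163, y₁=18  (since 26569 − 82·324 = 1)

163 18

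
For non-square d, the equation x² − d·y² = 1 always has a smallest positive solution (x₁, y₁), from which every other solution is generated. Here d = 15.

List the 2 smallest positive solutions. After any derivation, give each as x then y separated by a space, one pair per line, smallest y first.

4 1
31 8

√15 = [3; 1,6, …], period ℓ=2 (even) → k=1
a_0=3:  p_0=3·1+0=3,  q_0=3·0+1=1
a_1=1:  p_1=1·3+1=4,  q_1=1·1+0=1
fundamental: x₁=4, y₁=1  (since 16 − 15·1 = 1)
(x_2, y_2) = (4·4 + 15·1·1, 4·1 + 1·4) = (31, 8)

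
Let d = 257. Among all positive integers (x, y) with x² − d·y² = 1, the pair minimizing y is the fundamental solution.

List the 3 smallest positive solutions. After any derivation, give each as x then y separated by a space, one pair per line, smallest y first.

513 32
526337 32832
540021249 33685600

[16; 32] for √257; ℓ=1 ⇒ convergent index 1
k=0  a_k=16  p_k/q_k = 16/1
k=1  a_k=32  p_k/q_k = 513/32
(x₁, y₁) = (513, 32);  513² − 257·32² = 1 ✓
k=2:  x_2 = 513·513+257·32·32 = 526337,  y_2 = 513·32+32·513 = 32832
k=3:  x_3 = 513·526337+257·32·32832 = 540021249,  y_3 = 513·32832+32·526337 = 33685600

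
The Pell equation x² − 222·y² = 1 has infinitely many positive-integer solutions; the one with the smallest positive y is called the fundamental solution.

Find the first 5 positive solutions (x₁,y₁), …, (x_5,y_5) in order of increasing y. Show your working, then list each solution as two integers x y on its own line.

149 10
44401 2980
13231349 888030
3942897601 264629960
1174970253749 78858840050

d=222: √d = [14; 1,8,1,28] (ℓ=4, even), read p_3/q_3
a_0=14:  p_0=14·1+0=14,  q_0=14·0+1=1
…
a_2=8:  p_2=8·15+14=134,  q_2=8·1+1=9
a_3=1:  p_3=1·134+15=149,  q_3=1·9+1=10
(x₁, y₁) = (149, 10);  149² − 222·10² = 1 ✓
(149+10√222)^2 = 44401 + 2980√222
(149+10√222)^3 = 13231349 + 888030√222
(149+10√222)^4 = 3942897601 + 264629960√222
(149+10√222)^5 = 1174970253749 + 78858840050√222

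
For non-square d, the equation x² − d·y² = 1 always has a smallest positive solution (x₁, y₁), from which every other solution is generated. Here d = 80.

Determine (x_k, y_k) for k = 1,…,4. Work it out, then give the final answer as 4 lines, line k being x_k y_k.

√80 → a₀=8, period (1,16); ℓ=2 even so k=1
k=0  a_k=8  p_k/q_k = 8/1
k=1  a_k=1  p_k/q_k = 9/1
fundamental: x₁=9, y₁=1  (since 81 − 80·1 = 1)
n=2: (9,1)∘(9,1) = (9·9+80·1·1, 9·1+1·9) = (161,18)
n=3: (161,18)∘(9,1) = (9·161+80·1·18, 9·18+1·161) = (2889,323)
n=4: (2889,323)∘(9,1) = (9·2889+80·1·323, 9·323+1·2889) = (51841,5796)

9 1
161 18
2889 323
51841 5796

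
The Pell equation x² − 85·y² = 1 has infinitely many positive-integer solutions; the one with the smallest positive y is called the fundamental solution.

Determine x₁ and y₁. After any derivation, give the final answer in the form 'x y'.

[9; 4,1,1,4,18] for √85; ℓ=5 ⇒ convergent index 9
step 0: (9, 1)  from 9·(1,0) + (0,1)
step 1: (37, 4)  from 4·(9,1) + (1,0)
step 2: (46, 5)  from 1·(37,4) + (9,1)
step 3: (83, 9)  from 1·(46,5) + (37,4)
…
step 5: (6887, 747)  from 18·(378,41) + (83,9)
…
step 7: (34813, 3776)  from 1·(27926,3029) + (6887,747)
step 8: (62739, 6805)  from 1·(34813,3776) + (27926,3029)
step 9: (285769, 30996)  from 4·(62739,6805) + (34813,3776)
→ (285769, 30996).  Check: 285769²=81663921361, 85·30996²=81663921360, difference 1.

285769 30996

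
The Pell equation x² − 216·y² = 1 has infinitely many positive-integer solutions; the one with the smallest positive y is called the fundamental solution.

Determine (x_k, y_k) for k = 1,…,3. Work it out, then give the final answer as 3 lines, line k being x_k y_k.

485 33
470449 32010
456335045 31049667

d=216: √d = [14; 1,2,3,2,1,28] (ℓ=6, even), read p_5/q_5
k=0  a_k=14  p_k/q_k = 14/1
k=1  a_k=1  p_k/q_k = 15/1
…
k=4  a_k=2  p_k/q_k = 338/23
k=5  a_k=1  p_k/q_k = 485/33
→ (485, 33).  Check: 485²=235225, 216·33²=235224, difference 1.
n=2: (485,33)∘(485,33) = (485·485+216·33·33, 485·33+33·485) = (470449,32010)
n=3: (470449,32010)∘(485,33) = (485·470449+216·33·32010, 485·32010+33·470449) = (456335045,31049667)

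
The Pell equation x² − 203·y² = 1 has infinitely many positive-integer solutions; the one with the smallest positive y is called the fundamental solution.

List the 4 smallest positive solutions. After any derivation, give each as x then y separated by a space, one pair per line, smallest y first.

57 4
6497 456
740601 51980
84422017 5925264

√203 = [14; 4,28, …], period ℓ=2 (even) → k=1
i=0: a=14 ⇒ p=14, q=1
i=1: a=4 ⇒ p=57, q=4
fundamental: x₁=57, y₁=4  (since 3249 − 203·16 = 1)
(x_2, y_2) = (57·57 + 203·4·4, 57·4 + 4·57) = (6497, 456)
(x_3, y_3) = (57·6497 + 203·4·456, 57·456 + 4·6497) = (740601, 51980)
(x_4, y_4) = (57·740601 + 203·4·51980, 57·51980 + 4·740601) = (84422017, 5925264)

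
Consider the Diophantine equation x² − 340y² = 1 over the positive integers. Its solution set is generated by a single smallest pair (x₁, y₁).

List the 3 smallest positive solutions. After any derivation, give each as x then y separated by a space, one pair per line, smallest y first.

√340 = [18; 2,3,1,1,1,…,3,2,36, …], period ℓ=14 (even) → k=13
k=0  a_k=18  p_k/q_k = 18/1
k=1  a_k=2  p_k/q_k = 37/2
k=2  a_k=3  p_k/q_k = 129/7
…
k=4  a_k=1  p_k/q_k = 295/16
k=5  a_k=1  p_k/q_k = 461/25
k=6  a_k=1  p_k/q_k = 756/41
k=7  a_k=8  p_k/q_k = 6509/353
…
k=9  a_k=1  p_k/q_k = 13774/747
k=10  a_k=1  p_k/q_k = 21039/1141
k=11  a_k=1  p_k/q_k = 34813/1888
k=12  a_k=3  p_k/q_k = 125478/6805
k=13  a_k=2  p_k/q_k = 285769/15498
fundamental: x₁=285769, y₁=15498  (since 81663921361 − 340·240188004 = 1)
k=2:  x_2 = 285769·285769+340·15498·15498 = 163327842721,  y_2 = 285769·15498+15498·285769 = 8857695924
k=3:  x_3 = 285769·163327842721+340·15498·8857695924 = 93348068572789129,  y_3 = 285769·8857695924+15498·163327842721 = 5062509812995614

285769 15498
163327842721 8857695924
93348068572789129 5062509812995614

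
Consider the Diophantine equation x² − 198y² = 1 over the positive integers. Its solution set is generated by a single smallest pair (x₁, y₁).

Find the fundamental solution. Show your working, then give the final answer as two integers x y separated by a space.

197 14

[14; 14,28] for √198; ℓ=2 ⇒ convergent index 1
a_0=14:  p_0=14·1+0=14,  q_0=14·0+1=1
a_1=14:  p_1=14·14+1=197,  q_1=14·1+0=14
fundamental: x₁=197, y₁=14  (since 38809 − 198·196 = 1)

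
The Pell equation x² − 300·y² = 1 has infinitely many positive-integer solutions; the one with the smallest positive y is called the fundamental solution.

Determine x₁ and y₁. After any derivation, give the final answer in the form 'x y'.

1351 78

√300 → a₀=17, period (3,8,3,34); ℓ=4 even so k=3
i=0: a=17 ⇒ p=17, q=1
i=1: a=3 ⇒ p=52, q=3
i=2: a=8 ⇒ p=433, q=25
i=3: a=3 ⇒ p=1351, q=78
(x₁, y₁) = (1351, 78);  1351² − 300·78² = 1 ✓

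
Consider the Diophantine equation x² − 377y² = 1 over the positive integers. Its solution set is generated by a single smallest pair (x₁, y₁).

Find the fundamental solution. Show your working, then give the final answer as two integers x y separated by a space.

√377 = [19; 2,2,2,38, …], period ℓ=4 (even) → k=3
a_0=19:  p_0=19·1+0=19,  q_0=19·0+1=1
a_1=2:  p_1=2·19+1=39,  q_1=2·1+0=2
a_2=2:  p_2=2·39+19=97,  q_2=2·2+1=5
a_3=2:  p_3=2·97+39=233,  q_3=2·5+2=12
→ (233, 12).  Check: 233²=54289, 377·12²=54288, difference 1.

233 12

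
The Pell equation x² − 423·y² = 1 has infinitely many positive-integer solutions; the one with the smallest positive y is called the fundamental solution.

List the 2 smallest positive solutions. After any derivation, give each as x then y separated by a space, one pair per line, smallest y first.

[20; 1,1,3,4,3,1,1,40] for √423; ℓ=8 ⇒ convergent index 7
step 0: (20, 1)  from 20·(1,0) + (0,1)
…
step 3: (144, 7)  from 3·(41,2) + (21,1)
step 4: (617, 30)  from 4·(144,7) + (41,2)
…
step 6: (2612, 127)  from 1·(1995,97) + (617,30)
step 7: (4607, 224)  from 1·(2612,127) + (1995,97)
fundamental: x₁=4607, y₁=224  (since 21224449 − 423·50176 = 1)
k=2:  x_2 = 4607·4607+423·224·224 = 42448897,  y_2 = 4607·224+224·4607 = 2063936

4607 224
42448897 2063936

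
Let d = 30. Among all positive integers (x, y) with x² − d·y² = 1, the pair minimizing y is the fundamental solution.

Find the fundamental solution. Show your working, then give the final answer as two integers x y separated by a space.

11 2

√30 = [5; 2,10, …], period ℓ=2 (even) → k=1
i=0: a=5 ⇒ p=5, q=1
i=1: a=2 ⇒ p=11, q=2
→ (11, 2).  Check: 11²=121, 30·2²=120, difference 1.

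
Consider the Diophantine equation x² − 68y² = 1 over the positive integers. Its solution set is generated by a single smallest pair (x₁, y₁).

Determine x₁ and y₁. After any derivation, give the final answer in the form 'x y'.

33 4

√68 → a₀=8, period (4,16); ℓ=2 even so k=1
i=0: a=8 ⇒ p=8, q=1
i=1: a=4 ⇒ p=33, q=4
→ (33, 4).  Check: 33²=1089, 68·4²=1088, difference 1.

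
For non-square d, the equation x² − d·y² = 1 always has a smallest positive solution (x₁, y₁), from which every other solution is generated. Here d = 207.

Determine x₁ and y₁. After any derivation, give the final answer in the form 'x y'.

[14; 2,1,1,2,1,1,2,28] for √207; ℓ=8 ⇒ convergent index 7
a_0=14:  p_0=14·1+0=14,  q_0=14·0+1=1
a_1=2:  p_1=2·14+1=29,  q_1=2·1+0=2
…
a_3=1:  p_3=1·43+29=72,  q_3=1·3+2=5
a_4=2:  p_4=2·72+43=187,  q_4=2·5+3=13
…
a_6=1:  p_6=1·259+187=446,  q_6=1·18+13=31
a_7=2:  p_7=2·446+259=1151,  q_7=2·31+18=80
→ (1151, 80).  Check: 1151²=1324801, 207·80²=1324800, difference 1.

1151 80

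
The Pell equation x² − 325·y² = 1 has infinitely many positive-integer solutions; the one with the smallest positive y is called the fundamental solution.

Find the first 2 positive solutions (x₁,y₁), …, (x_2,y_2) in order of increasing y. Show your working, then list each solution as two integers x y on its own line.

√325 = [18; 36, …], period ℓ=1 (odd) → k=1
i=0: a=18 ⇒ p=18, q=1
i=1: a=36 ⇒ p=649, q=36
(x₁, y₁) = (649, 36);  649² − 325·36² = 1 ✓
(649+36√325)^2 = 842401 + 46728√325

649 36
842401 46728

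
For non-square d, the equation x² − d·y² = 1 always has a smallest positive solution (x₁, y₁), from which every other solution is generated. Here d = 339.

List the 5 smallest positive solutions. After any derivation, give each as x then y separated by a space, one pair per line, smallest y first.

97970 5321
19196241799 1042596740
3761311617998090 204286405230279
736991398411349512801 40027878239778270520
144406094600958511920229850 7843062462097867920458521

d=339: √d = [18; 2,2,2,1,17,1,2,2,2,36] (ℓ=10, even), read p_9/q_9
a_0=18:  p_0=18·1+0=18,  q_0=18·0+1=1
a_1=2:  p_1=2·18+1=37,  q_1=2·1+0=2
…
a_3=2:  p_3=2·92+37=221,  q_3=2·5+2=12
…
a_5=17:  p_5=17·313+221=5542,  q_5=17·17+12=301
…
a_7=2:  p_7=2·5855+5542=17252,  q_7=2·318+301=937
a_8=2:  p_8=2·17252+5855=40359,  q_8=2·937+318=2192
a_9=2:  p_9=2·40359+17252=97970,  q_9=2·2192+937=5321
→ (97970, 5321).  Check: 97970²=9598120900, 339·5321²=9598120899, difference 1.
n=2: (97970,5321)∘(97970,5321) = (97970·97970+339·5321·5321, 97970·5321+5321·97970) = (19196241799,1042596740)
n=3: (19196241799,1042596740)∘(97970,5321) = (97970·19196241799+339·5321·1042596740, 97970·1042596740+5321·19196241799) = (3761311617998090,204286405230279)
n=4: (3761311617998090,204286405230279)∘(97970,5321) = (97970·3761311617998090+339·5321·204286405230279, 97970·204286405230279+5321·3761311617998090) = (736991398411349512801,40027878239778270520)
n=5: (736991398411349512801,40027878239778270520)∘(97970,5321) = (97970·736991398411349512801+339·5321·40027878239778270520, 97970·40027878239778270520+5321·736991398411349512801) = (144406094600958511920229850,7843062462097867920458521)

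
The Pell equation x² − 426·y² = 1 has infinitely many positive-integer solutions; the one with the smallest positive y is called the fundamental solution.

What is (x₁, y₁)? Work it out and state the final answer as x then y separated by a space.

√426 → a₀=20, period (1,1,1,3,2,6,2,3,1,1,1,40); ℓ=12 even so k=11
step 0: (20, 1)  from 20·(1,0) + (0,1)
…
step 2: (41, 2)  from 1·(21,1) + (20,1)
…
step 8: (24809, 1202)  from 3·(7162,347) + (3323,161)
step 9: (31971, 1549)  from 1·(24809,1202) + (7162,347)
step 10: (56780, 2751)  from 1·(31971,1549) + (24809,1202)
step 11: (88751, 4300)  from 1·(56780,2751) + (31971,1549)
fundamental: x₁=88751, y₁=4300  (since 7876740001 − 426·18490000 = 1)

88751 4300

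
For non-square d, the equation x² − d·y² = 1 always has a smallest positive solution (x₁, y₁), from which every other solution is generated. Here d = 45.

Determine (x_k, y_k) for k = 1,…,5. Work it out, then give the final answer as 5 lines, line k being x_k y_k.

d=45: √d = [6; 1,2,2,2,1,12] (ℓ=6, even), read p_5/q_5
k=0  a_k=6  p_k/q_k = 6/1
k=1  a_k=1  p_k/q_k = 7/1
…
k=4  a_k=2  p_k/q_k = 114/17
k=5  a_k=1  p_k/q_k = 161/24
fundamental: x₁=161, y₁=24  (since 25921 − 45·576 = 1)
k=2:  x_2 = 161·161+45·24·24 = 51841,  y_2 = 161·24+24·161 = 7728
k=3:  x_3 = 161·51841+45·24·7728 = 16692641,  y_3 = 161·7728+24·51841 = 2488392
k=4:  x_4 = 161·16692641+45·24·2488392 = 5374978561,  y_4 = 161·2488392+24·16692641 = 801254496
k=5:  x_5 = 161·5374978561+45·24·801254496 = 1730726404001,  y_5 = 161·801254496+24·5374978561 = 258001459320

161 24
51841 7728
16692641 2488392
5374978561 801254496
1730726404001 258001459320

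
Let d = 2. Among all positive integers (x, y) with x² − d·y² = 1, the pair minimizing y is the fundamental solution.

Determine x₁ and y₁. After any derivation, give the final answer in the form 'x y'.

3 2

[1; 2] for √2; ℓ=1 ⇒ convergent index 1
k=0  a_k=1  p_k/q_k = 1/1
k=1  a_k=2  p_k/q_k = 3/2
fundamental: x₁=3, y₁=2  (since 9 − 2·4 = 1)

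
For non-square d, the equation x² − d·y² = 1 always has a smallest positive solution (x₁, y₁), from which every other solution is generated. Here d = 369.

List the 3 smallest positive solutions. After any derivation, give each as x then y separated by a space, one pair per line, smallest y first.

8396801 437120
141012534067201 7340819306240
2368108374136006451201 123278797782910239360

√369 → a₀=19, period (4,1,3,2,7,4,7,2,3,1,4,38); ℓ=12 even so k=11
k=0  a_k=19  p_k/q_k = 19/1
…
k=10  a_k=1  p_k/q_k = 1758061/91521
k=11  a_k=4  p_k/q_k = 8396801/437120
→ (8396801, 437120).  Check: 8396801²=70506267033601, 369·437120²=70506267033600, difference 1.
k=2:  x_2 = 8396801·8396801+369·437120·437120 = 141012534067201,  y_2 = 8396801·437120+437120·8396801 = 7340819306240
k=3:  x_3 = 8396801·141012534067201+369·437120·7340819306240 = 2368108374136006451201,  y_3 = 8396801·7340819306240+437120·141012534067201 = 123278797782910239360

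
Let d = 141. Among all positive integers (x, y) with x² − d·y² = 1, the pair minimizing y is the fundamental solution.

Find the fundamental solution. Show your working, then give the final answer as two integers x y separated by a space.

95 8

√141 = [11; 1,6,1,22, …], period ℓ=4 (even) → k=3
step 0: (11, 1)  from 11·(1,0) + (0,1)
step 1: (12, 1)  from 1·(11,1) + (1,0)
step 2: (83, 7)  from 6·(12,1) + (11,1)
step 3: (95, 8)  from 1·(83,7) + (12,1)
(x₁, y₁) = (95, 8);  95² − 141·8² = 1 ✓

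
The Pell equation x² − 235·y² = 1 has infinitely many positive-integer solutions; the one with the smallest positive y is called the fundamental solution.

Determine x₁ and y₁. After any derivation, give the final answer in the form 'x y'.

√235 = [15; 3,30, …], period ℓ=2 (even) → k=1
step 0: (15, 1)  from 15·(1,0) + (0,1)
step 1: (46, 3)  from 3·(15,1) + (1,0)
fundamental: x₁=46, y₁=3  (since 2116 − 235·9 = 1)

46 3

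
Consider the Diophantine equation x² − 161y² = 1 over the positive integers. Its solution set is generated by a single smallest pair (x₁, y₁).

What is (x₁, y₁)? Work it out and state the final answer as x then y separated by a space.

11775 928

[12; 1,2,4,1,2,1,4,2,1,24] for √161; ℓ=10 ⇒ convergent index 9
i=0: a=12 ⇒ p=12, q=1
…
i=2: a=2 ⇒ p=38, q=3
…
i=5: a=2 ⇒ p=571, q=45
…
i=8: a=2 ⇒ p=8108, q=639
i=9: a=1 ⇒ p=11775, q=928
(x₁, y₁) = (11775, 928);  11775² − 161·928² = 1 ✓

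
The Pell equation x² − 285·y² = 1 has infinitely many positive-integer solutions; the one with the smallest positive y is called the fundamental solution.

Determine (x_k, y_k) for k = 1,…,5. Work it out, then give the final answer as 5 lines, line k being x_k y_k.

2431 144
11819521 700128
57466508671 3404022192
279402153338881 16550355197376
1358453212067130751 80467823565619920

[16; 1,7,2,7,1,32] for √285; ℓ=6 ⇒ convergent index 5
i=0: a=16 ⇒ p=16, q=1
i=1: a=1 ⇒ p=17, q=1
i=2: a=7 ⇒ p=135, q=8
…
i=4: a=7 ⇒ p=2144, q=127
i=5: a=1 ⇒ p=2431, q=144
fundamental: x₁=2431, y₁=144  (since 5909761 − 285·20736 = 1)
(x_2, y_2) = (2431·2431 + 285·144·144, 2431·144 + 144·2431) = (11819521, 700128)
(x_3, y_3) = (2431·11819521 + 285·144·700128, 2431·700128 + 144·11819521) = (57466508671, 3404022192)
(x_4, y_4) = (2431·57466508671 + 285·144·3404022192, 2431·3404022192 + 144·57466508671) = (279402153338881, 16550355197376)
(x_5, y_5) = (2431·279402153338881 + 285·144·16550355197376, 2431·16550355197376 + 144·279402153338881) = (1358453212067130751, 80467823565619920)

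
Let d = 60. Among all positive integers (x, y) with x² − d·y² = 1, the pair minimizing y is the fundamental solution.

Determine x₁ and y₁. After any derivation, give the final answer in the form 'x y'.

√60 = [7; 1,2,1,14, …], period ℓ=4 (even) → k=3
i=0: a=7 ⇒ p=7, q=1
i=1: a=1 ⇒ p=8, q=1
i=2: a=2 ⇒ p=23, q=3
i=3: a=1 ⇒ p=31, q=4
→ (31, 4).  Check: 31²=961, 60·4²=960, difference 1.

31 4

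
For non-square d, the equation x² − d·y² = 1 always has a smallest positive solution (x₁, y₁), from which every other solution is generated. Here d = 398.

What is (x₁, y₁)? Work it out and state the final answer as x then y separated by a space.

399 20

√398 → a₀=19, period (1,18,1,38); ℓ=4 even so k=3
i=0: a=19 ⇒ p=19, q=1
i=1: a=1 ⇒ p=20, q=1
i=2: a=18 ⇒ p=379, q=19
i=3: a=1 ⇒ p=399, q=20
fundamental: x₁=399, y₁=20  (since 159201 − 398·400 = 1)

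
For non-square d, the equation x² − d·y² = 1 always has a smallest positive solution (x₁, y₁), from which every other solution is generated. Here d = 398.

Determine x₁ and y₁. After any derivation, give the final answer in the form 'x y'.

√398 → a₀=19, period (1,18,1,38); ℓ=4 even so k=3
a_0=19:  p_0=19·1+0=19,  q_0=19·0+1=1
a_1=1:  p_1=1·19+1=20,  q_1=1·1+0=1
a_2=18:  p_2=18·20+19=379,  q_2=18·1+1=19
a_3=1:  p_3=1·379+20=399,  q_3=1·19+1=20
fundamental: x₁=399, y₁=20  (since 159201 − 398·400 = 1)

399 20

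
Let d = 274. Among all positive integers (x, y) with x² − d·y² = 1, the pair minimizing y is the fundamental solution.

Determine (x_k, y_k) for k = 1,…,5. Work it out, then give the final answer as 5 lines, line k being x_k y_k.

[16; 1,1,4,4,1,1,32] for √274; ℓ=7 ⇒ convergent index 13
step 0: (16, 1)  from 16·(1,0) + (0,1)
step 1: (17, 1)  from 1·(16,1) + (1,0)
step 2: (33, 2)  from 1·(17,1) + (16,1)
…
step 4: (629, 38)  from 4·(149,9) + (33,2)
step 5: (778, 47)  from 1·(629,38) + (149,9)
step 6: (1407, 85)  from 1·(778,47) + (629,38)
…
step 8: (47209, 2852)  from 1·(45802,2767) + (1407,85)
step 9: (93011, 5619)  from 1·(47209,2852) + (45802,2767)
step 10: (419253, 25328)  from 4·(93011,5619) + (47209,2852)
…
step 12: (2189276, 132259)  from 1·(1770023,106931) + (419253,25328)
step 13: (3959299, 239190)  from 1·(2189276,132259) + (1770023,106931)
fundamental: x₁=3959299, y₁=239190  (since 15676048571401 − 274·57211856100 = 1)
(3959299+239190√274)^2 = 31352097142801 + 1894049455620√274
(3959299+239190√274)^3 = 248264653730785753699 + 14998216231173381570√274
(3959299+239190√274)^4 = 1965907990503261255572251201 + 118764845051735182903983240√274
(3959299+239190√274)^5 = 15567235081782895307198186429982499 + 940451064496965117656884702915950√274

3959299 239190
31352097142801 1894049455620
248264653730785753699 14998216231173381570
1965907990503261255572251201 118764845051735182903983240
15567235081782895307198186429982499 940451064496965117656884702915950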